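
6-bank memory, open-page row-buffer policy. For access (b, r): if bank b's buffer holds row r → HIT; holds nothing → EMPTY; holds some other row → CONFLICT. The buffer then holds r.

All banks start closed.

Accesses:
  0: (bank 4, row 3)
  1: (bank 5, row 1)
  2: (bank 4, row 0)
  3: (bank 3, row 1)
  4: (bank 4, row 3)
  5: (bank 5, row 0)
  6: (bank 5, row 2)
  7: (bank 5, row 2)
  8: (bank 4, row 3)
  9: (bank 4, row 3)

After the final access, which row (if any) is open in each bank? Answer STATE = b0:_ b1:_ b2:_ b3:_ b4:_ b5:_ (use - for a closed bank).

0: bank 4 row 3 — prev None → EMPTY
1: bank 5 row 1 — prev None → EMPTY
2: bank 4 row 0 — prev 3 → CONFLICT
3: bank 3 row 1 — prev None → EMPTY
4: bank 4 row 3 — prev 0 → CONFLICT
5: bank 5 row 0 — prev 1 → CONFLICT
6: bank 5 row 2 — prev 0 → CONFLICT
7: bank 5 row 2 — prev 2 → HIT
8: bank 4 row 3 — prev 3 → HIT
9: bank 4 row 3 — prev 3 → HIT

STATE = b0:- b1:- b2:- b3:1 b4:3 b5:2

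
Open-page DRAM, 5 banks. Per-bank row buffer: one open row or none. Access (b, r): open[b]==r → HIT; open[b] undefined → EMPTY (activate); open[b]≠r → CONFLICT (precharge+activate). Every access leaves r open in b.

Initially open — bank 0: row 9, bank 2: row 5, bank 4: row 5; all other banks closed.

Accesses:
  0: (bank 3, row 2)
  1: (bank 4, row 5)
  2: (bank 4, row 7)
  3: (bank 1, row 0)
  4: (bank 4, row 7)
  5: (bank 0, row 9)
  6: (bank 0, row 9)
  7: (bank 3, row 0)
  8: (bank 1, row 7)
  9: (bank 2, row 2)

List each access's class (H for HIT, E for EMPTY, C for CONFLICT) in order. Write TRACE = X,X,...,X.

TRACE = E,H,C,E,H,H,H,C,C,C

  [0] b3 r2: no row ⇒ E
  [1] b4 r5: had r5 ⇒ H
  [2] b4 r7: had r5 ⇒ C
  [3] b1 r0: no row ⇒ E
  [4] b4 r7: had r7 ⇒ H
  [5] b0 r9: had r9 ⇒ H
  [6] b0 r9: had r9 ⇒ H
  [7] b3 r0: had r2 ⇒ C
  [8] b1 r7: had r0 ⇒ C
  [9] b2 r2: had r5 ⇒ C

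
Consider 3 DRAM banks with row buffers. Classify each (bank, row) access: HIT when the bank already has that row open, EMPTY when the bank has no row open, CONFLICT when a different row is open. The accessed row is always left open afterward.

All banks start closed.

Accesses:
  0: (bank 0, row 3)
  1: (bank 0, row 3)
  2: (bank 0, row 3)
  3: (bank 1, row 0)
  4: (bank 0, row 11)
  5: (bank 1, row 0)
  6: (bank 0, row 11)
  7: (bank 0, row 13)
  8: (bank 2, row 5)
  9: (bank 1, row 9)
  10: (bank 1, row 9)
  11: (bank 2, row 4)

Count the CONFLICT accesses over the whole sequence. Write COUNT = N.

#0 (0,3) E
#1 (0,3) H  (was 3)
#2 (0,3) H  (was 3)
#3 (1,0) E
#4 (0,11) C  (was 3)
#5 (1,0) H  (was 0)
#6 (0,11) H  (was 11)
#7 (0,13) C  (was 11)
#8 (2,5) E
#9 (1,9) C  (was 0)
#10 (1,9) H  (was 9)
#11 (2,4) C  (was 5)

COUNT = 4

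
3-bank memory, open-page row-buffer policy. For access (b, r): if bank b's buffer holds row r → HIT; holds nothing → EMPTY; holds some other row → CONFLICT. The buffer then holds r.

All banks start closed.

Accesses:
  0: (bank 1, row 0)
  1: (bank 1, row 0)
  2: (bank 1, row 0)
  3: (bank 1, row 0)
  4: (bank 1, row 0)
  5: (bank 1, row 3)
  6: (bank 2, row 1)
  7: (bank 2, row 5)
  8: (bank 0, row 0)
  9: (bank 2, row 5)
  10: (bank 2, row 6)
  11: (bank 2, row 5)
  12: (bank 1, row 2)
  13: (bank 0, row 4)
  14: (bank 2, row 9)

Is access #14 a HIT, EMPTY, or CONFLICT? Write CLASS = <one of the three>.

#0 (1,0) E
#1 (1,0) H  (was 0)
#2 (1,0) H  (was 0)
#3 (1,0) H  (was 0)
#4 (1,0) H  (was 0)
#5 (1,3) C  (was 0)
#6 (2,1) E
#7 (2,5) C  (was 1)
#8 (0,0) E
#9 (2,5) H  (was 5)
#10 (2,6) C  (was 5)
#11 (2,5) C  (was 6)
#12 (1,2) C  (was 3)
#13 (0,4) C  (was 0)
#14 (2,9) C  (was 5)

CLASS = CONFLICT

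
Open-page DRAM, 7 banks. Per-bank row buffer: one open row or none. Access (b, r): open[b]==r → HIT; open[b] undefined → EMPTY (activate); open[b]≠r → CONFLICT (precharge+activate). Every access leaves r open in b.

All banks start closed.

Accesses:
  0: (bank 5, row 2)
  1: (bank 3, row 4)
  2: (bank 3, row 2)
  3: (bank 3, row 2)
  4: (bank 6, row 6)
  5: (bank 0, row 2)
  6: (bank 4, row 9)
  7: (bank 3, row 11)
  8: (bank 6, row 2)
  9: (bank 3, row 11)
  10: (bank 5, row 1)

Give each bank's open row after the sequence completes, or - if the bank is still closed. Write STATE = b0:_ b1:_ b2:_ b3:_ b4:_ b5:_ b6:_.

  [0] b5 r2: no row ⇒ E
  [1] b3 r4: no row ⇒ E
  [2] b3 r2: had r4 ⇒ C
  [3] b3 r2: had r2 ⇒ H
  [4] b6 r6: no row ⇒ E
  [5] b0 r2: no row ⇒ E
  [6] b4 r9: no row ⇒ E
  [7] b3 r11: had r2 ⇒ C
  [8] b6 r2: had r6 ⇒ C
  [9] b3 r11: had r11 ⇒ H
  [10] b5 r1: had r2 ⇒ C

STATE = b0:2 b1:- b2:- b3:11 b4:9 b5:1 b6:2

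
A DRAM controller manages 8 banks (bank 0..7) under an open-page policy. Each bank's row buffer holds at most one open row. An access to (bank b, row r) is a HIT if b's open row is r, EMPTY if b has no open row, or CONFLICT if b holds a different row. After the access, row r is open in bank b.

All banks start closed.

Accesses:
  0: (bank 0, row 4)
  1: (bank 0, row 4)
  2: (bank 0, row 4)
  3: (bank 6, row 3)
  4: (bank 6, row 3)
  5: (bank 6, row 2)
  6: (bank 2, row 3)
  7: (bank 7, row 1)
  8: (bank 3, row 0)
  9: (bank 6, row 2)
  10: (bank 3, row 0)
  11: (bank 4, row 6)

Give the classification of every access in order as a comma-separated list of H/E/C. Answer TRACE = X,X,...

TRACE = E,H,H,E,H,C,E,E,E,H,H,E

step 0: bank0 None->4 [EMPTY]
step 1: bank0 4->4 [HIT]
step 2: bank0 4->4 [HIT]
step 3: bank6 None->3 [EMPTY]
step 4: bank6 3->3 [HIT]
step 5: bank6 3->2 [CONFLICT]
step 6: bank2 None->3 [EMPTY]
step 7: bank7 None->1 [EMPTY]
step 8: bank3 None->0 [EMPTY]
step 9: bank6 2->2 [HIT]
step 10: bank3 0->0 [HIT]
step 11: bank4 None->6 [EMPTY]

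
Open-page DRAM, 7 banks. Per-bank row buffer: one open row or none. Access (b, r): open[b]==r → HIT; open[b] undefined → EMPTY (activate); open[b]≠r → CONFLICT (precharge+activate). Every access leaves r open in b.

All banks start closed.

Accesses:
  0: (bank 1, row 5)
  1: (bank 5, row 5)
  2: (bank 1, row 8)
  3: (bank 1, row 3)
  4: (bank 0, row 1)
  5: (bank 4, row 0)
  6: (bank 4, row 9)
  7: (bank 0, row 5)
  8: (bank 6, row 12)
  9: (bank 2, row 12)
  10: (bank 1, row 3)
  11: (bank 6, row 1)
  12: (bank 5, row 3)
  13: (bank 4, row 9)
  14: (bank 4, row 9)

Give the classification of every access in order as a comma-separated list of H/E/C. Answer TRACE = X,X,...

#0 (1,5) E
#1 (5,5) E
#2 (1,8) C  (was 5)
#3 (1,3) C  (was 8)
#4 (0,1) E
#5 (4,0) E
#6 (4,9) C  (was 0)
#7 (0,5) C  (was 1)
#8 (6,12) E
#9 (2,12) E
#10 (1,3) H  (was 3)
#11 (6,1) C  (was 12)
#12 (5,3) C  (was 5)
#13 (4,9) H  (was 9)
#14 (4,9) H  (was 9)

TRACE = E,E,C,C,E,E,C,C,E,E,H,C,C,H,H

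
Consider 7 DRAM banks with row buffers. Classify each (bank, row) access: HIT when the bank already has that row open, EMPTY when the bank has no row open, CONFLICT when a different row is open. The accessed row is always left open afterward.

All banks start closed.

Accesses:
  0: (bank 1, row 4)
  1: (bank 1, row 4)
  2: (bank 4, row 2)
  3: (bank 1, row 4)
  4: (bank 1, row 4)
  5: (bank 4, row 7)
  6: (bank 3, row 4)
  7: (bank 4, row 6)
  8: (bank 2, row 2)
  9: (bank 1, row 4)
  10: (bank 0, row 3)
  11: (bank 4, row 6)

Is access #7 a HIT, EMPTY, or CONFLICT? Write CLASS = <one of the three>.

step 0: bank1 None->4 [EMPTY]
step 1: bank1 4->4 [HIT]
step 2: bank4 None->2 [EMPTY]
step 3: bank1 4->4 [HIT]
step 4: bank1 4->4 [HIT]
step 5: bank4 2->7 [CONFLICT]
step 6: bank3 None->4 [EMPTY]
step 7: bank4 7->6 [CONFLICT]
step 8: bank2 None->2 [EMPTY]
step 9: bank1 4->4 [HIT]
step 10: bank0 None->3 [EMPTY]
step 11: bank4 6->6 [HIT]

CLASS = CONFLICT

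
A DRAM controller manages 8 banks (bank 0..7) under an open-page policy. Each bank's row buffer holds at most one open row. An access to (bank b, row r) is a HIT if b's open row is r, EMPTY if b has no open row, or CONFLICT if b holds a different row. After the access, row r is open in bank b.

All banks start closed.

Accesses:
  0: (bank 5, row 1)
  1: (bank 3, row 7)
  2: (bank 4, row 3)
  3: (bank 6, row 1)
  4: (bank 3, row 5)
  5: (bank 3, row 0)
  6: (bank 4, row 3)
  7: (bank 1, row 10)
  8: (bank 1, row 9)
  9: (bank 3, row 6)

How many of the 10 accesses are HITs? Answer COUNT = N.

COUNT = 1

  [0] b5 r1: no row ⇒ E
  [1] b3 r7: no row ⇒ E
  [2] b4 r3: no row ⇒ E
  [3] b6 r1: no row ⇒ E
  [4] b3 r5: had r7 ⇒ C
  [5] b3 r0: had r5 ⇒ C
  [6] b4 r3: had r3 ⇒ H
  [7] b1 r10: no row ⇒ E
  [8] b1 r9: had r10 ⇒ C
  [9] b3 r6: had r0 ⇒ C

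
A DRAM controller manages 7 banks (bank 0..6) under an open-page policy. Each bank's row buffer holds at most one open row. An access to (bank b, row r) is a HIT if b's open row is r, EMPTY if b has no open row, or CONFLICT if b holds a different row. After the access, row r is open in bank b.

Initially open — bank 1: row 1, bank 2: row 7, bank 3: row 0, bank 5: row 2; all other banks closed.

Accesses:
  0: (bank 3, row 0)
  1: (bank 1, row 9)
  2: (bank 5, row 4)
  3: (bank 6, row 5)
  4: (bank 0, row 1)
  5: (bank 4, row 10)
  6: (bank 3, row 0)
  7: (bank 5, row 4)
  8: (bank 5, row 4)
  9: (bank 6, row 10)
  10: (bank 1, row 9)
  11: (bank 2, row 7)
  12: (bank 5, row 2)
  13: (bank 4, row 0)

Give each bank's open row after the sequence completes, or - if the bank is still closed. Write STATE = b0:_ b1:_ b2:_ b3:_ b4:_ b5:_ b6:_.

STATE = b0:1 b1:9 b2:7 b3:0 b4:0 b5:2 b6:10

step 0: bank3 0->0 [HIT]
step 1: bank1 1->9 [CONFLICT]
step 2: bank5 2->4 [CONFLICT]
step 3: bank6 None->5 [EMPTY]
step 4: bank0 None->1 [EMPTY]
step 5: bank4 None->10 [EMPTY]
step 6: bank3 0->0 [HIT]
step 7: bank5 4->4 [HIT]
step 8: bank5 4->4 [HIT]
step 9: bank6 5->10 [CONFLICT]
step 10: bank1 9->9 [HIT]
step 11: bank2 7->7 [HIT]
step 12: bank5 4->2 [CONFLICT]
step 13: bank4 10->0 [CONFLICT]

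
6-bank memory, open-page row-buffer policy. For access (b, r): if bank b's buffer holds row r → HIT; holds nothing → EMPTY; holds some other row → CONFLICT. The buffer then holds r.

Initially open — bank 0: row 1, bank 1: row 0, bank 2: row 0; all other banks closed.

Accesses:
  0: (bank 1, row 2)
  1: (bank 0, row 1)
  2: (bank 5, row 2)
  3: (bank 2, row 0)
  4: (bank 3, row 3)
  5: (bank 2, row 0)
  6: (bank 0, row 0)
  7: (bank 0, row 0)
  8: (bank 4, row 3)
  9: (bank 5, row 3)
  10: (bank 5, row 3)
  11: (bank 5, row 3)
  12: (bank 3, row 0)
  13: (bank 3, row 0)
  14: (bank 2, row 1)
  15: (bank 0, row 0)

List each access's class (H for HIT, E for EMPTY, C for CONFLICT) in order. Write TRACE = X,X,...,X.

#0 (1,2) C  (was 0)
#1 (0,1) H  (was 1)
#2 (5,2) E
#3 (2,0) H  (was 0)
#4 (3,3) E
#5 (2,0) H  (was 0)
#6 (0,0) C  (was 1)
#7 (0,0) H  (was 0)
#8 (4,3) E
#9 (5,3) C  (was 2)
#10 (5,3) H  (was 3)
#11 (5,3) H  (was 3)
#12 (3,0) C  (was 3)
#13 (3,0) H  (was 0)
#14 (2,1) C  (was 0)
#15 (0,0) H  (was 0)

TRACE = C,H,E,H,E,H,C,H,E,C,H,H,C,H,C,H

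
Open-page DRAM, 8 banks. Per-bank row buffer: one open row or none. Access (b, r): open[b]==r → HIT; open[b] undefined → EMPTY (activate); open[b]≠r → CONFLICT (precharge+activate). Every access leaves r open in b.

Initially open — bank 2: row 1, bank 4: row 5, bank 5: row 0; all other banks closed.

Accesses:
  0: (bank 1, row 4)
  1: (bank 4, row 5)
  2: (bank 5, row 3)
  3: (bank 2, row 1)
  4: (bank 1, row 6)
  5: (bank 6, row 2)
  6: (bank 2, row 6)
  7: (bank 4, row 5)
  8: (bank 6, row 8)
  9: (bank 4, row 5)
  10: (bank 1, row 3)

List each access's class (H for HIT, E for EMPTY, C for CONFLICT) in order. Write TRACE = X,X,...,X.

#0 (1,4) E
#1 (4,5) H  (was 5)
#2 (5,3) C  (was 0)
#3 (2,1) H  (was 1)
#4 (1,6) C  (was 4)
#5 (6,2) E
#6 (2,6) C  (was 1)
#7 (4,5) H  (was 5)
#8 (6,8) C  (was 2)
#9 (4,5) H  (was 5)
#10 (1,3) C  (was 6)

TRACE = E,H,C,H,C,E,C,H,C,H,C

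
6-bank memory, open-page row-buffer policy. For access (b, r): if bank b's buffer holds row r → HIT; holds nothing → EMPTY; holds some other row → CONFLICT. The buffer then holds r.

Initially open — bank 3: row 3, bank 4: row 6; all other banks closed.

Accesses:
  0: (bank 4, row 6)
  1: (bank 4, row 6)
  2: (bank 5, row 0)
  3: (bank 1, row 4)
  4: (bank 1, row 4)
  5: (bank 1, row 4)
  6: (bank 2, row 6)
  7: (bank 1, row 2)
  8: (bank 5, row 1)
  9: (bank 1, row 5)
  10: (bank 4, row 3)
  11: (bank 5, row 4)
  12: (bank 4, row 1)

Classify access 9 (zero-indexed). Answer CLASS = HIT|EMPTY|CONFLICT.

step 0: bank4 6->6 [HIT]
step 1: bank4 6->6 [HIT]
step 2: bank5 None->0 [EMPTY]
step 3: bank1 None->4 [EMPTY]
step 4: bank1 4->4 [HIT]
step 5: bank1 4->4 [HIT]
step 6: bank2 None->6 [EMPTY]
step 7: bank1 4->2 [CONFLICT]
step 8: bank5 0->1 [CONFLICT]
step 9: bank1 2->5 [CONFLICT]
step 10: bank4 6->3 [CONFLICT]
step 11: bank5 1->4 [CONFLICT]
step 12: bank4 3->1 [CONFLICT]

CLASS = CONFLICT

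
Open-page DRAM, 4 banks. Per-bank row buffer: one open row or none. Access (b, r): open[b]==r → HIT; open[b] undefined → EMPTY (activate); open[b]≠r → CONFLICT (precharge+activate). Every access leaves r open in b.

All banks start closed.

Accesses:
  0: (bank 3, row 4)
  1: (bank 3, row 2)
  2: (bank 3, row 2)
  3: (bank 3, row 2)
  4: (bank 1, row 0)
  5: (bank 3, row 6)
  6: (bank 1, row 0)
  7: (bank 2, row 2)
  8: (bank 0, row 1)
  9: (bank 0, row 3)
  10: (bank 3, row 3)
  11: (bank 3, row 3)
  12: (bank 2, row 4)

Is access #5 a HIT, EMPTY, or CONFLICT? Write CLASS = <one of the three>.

0: bank 3 row 4 — prev None → EMPTY
1: bank 3 row 2 — prev 4 → CONFLICT
2: bank 3 row 2 — prev 2 → HIT
3: bank 3 row 2 — prev 2 → HIT
4: bank 1 row 0 — prev None → EMPTY
5: bank 3 row 6 — prev 2 → CONFLICT
6: bank 1 row 0 — prev 0 → HIT
7: bank 2 row 2 — prev None → EMPTY
8: bank 0 row 1 — prev None → EMPTY
9: bank 0 row 3 — prev 1 → CONFLICT
10: bank 3 row 3 — prev 6 → CONFLICT
11: bank 3 row 3 — prev 3 → HIT
12: bank 2 row 4 — prev 2 → CONFLICT

CLASS = CONFLICT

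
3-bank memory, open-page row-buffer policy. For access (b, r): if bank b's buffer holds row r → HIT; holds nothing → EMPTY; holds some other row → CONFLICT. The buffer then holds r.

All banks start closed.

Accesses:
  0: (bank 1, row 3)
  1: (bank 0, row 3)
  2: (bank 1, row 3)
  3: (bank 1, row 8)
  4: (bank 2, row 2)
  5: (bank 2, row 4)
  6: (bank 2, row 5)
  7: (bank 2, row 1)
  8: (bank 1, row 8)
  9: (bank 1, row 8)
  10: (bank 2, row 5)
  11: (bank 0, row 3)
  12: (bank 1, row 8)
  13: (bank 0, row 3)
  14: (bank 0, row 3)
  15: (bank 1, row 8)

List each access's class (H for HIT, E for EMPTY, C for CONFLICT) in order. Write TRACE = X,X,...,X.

0: bank 1 row 3 — prev None → EMPTY
1: bank 0 row 3 — prev None → EMPTY
2: bank 1 row 3 — prev 3 → HIT
3: bank 1 row 8 — prev 3 → CONFLICT
4: bank 2 row 2 — prev None → EMPTY
5: bank 2 row 4 — prev 2 → CONFLICT
6: bank 2 row 5 — prev 4 → CONFLICT
7: bank 2 row 1 — prev 5 → CONFLICT
8: bank 1 row 8 — prev 8 → HIT
9: bank 1 row 8 — prev 8 → HIT
10: bank 2 row 5 — prev 1 → CONFLICT
11: bank 0 row 3 — prev 3 → HIT
12: bank 1 row 8 — prev 8 → HIT
13: bank 0 row 3 — prev 3 → HIT
14: bank 0 row 3 — prev 3 → HIT
15: bank 1 row 8 — prev 8 → HIT

TRACE = E,E,H,C,E,C,C,C,H,H,C,H,H,H,H,H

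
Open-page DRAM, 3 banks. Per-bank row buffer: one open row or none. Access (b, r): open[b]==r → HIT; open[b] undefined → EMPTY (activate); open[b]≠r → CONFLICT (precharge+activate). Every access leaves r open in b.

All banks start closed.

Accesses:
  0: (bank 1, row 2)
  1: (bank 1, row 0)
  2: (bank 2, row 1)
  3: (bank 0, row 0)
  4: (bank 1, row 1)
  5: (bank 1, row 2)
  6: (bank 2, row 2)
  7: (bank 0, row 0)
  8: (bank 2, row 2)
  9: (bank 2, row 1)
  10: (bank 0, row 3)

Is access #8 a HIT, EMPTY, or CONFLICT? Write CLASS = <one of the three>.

  [0] b1 r2: no row ⇒ E
  [1] b1 r0: had r2 ⇒ C
  [2] b2 r1: no row ⇒ E
  [3] b0 r0: no row ⇒ E
  [4] b1 r1: had r0 ⇒ C
  [5] b1 r2: had r1 ⇒ C
  [6] b2 r2: had r1 ⇒ C
  [7] b0 r0: had r0 ⇒ H
  [8] b2 r2: had r2 ⇒ H
  [9] b2 r1: had r2 ⇒ C
  [10] b0 r3: had r0 ⇒ C

CLASS = HIT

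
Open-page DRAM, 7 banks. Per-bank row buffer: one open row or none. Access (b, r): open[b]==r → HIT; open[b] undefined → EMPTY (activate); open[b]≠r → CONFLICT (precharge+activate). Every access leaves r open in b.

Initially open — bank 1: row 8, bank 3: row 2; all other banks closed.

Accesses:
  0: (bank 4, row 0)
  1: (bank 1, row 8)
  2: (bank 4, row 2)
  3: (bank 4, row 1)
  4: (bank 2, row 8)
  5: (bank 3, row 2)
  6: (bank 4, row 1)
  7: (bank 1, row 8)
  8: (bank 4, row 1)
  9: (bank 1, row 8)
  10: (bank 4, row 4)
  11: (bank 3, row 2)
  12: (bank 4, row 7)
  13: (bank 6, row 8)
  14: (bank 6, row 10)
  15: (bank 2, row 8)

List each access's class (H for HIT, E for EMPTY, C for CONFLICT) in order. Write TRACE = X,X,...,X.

TRACE = E,H,C,C,E,H,H,H,H,H,C,H,C,E,C,H

  [0] b4 r0: no row ⇒ E
  [1] b1 r8: had r8 ⇒ H
  [2] b4 r2: had r0 ⇒ C
  [3] b4 r1: had r2 ⇒ C
  [4] b2 r8: no row ⇒ E
  [5] b3 r2: had r2 ⇒ H
  [6] b4 r1: had r1 ⇒ H
  [7] b1 r8: had r8 ⇒ H
  [8] b4 r1: had r1 ⇒ H
  [9] b1 r8: had r8 ⇒ H
  [10] b4 r4: had r1 ⇒ C
  [11] b3 r2: had r2 ⇒ H
  [12] b4 r7: had r4 ⇒ C
  [13] b6 r8: no row ⇒ E
  [14] b6 r10: had r8 ⇒ C
  [15] b2 r8: had r8 ⇒ H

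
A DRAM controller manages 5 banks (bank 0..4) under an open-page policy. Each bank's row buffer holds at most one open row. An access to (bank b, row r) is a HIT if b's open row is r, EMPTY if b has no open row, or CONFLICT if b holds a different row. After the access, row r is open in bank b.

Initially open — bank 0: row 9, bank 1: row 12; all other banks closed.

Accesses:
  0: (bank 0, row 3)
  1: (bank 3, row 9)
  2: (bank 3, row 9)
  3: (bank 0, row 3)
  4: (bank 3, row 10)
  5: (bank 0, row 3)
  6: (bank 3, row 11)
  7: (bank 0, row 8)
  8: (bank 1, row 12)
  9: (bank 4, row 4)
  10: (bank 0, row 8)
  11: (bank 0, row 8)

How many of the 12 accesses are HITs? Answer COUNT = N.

step 0: bank0 9->3 [CONFLICT]
step 1: bank3 None->9 [EMPTY]
step 2: bank3 9->9 [HIT]
step 3: bank0 3->3 [HIT]
step 4: bank3 9->10 [CONFLICT]
step 5: bank0 3->3 [HIT]
step 6: bank3 10->11 [CONFLICT]
step 7: bank0 3->8 [CONFLICT]
step 8: bank1 12->12 [HIT]
step 9: bank4 None->4 [EMPTY]
step 10: bank0 8->8 [HIT]
step 11: bank0 8->8 [HIT]

COUNT = 6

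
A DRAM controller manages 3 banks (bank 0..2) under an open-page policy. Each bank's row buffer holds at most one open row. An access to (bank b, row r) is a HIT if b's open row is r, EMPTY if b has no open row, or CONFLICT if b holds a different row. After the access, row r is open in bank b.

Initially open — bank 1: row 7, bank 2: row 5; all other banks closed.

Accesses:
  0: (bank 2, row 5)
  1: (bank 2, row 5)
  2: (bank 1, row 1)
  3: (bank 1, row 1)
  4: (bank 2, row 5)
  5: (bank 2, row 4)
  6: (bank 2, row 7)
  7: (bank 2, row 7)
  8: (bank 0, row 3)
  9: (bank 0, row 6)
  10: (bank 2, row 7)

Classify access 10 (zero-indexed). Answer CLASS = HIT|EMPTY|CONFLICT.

#0 (2,5) H  (was 5)
#1 (2,5) H  (was 5)
#2 (1,1) C  (was 7)
#3 (1,1) H  (was 1)
#4 (2,5) H  (was 5)
#5 (2,4) C  (was 5)
#6 (2,7) C  (was 4)
#7 (2,7) H  (was 7)
#8 (0,3) E
#9 (0,6) C  (was 3)
#10 (2,7) H  (was 7)

CLASS = HIT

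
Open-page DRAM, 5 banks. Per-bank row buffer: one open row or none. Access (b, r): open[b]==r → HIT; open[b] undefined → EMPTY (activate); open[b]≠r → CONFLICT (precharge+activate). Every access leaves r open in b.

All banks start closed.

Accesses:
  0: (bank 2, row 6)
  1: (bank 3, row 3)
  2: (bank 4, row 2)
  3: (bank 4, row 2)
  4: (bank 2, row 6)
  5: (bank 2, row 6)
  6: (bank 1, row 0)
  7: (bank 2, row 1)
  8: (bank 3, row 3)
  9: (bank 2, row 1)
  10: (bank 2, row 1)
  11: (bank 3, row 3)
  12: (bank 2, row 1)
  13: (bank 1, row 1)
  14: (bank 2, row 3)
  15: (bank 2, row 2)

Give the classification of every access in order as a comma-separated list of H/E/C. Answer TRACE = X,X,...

0: bank 2 row 6 — prev None → EMPTY
1: bank 3 row 3 — prev None → EMPTY
2: bank 4 row 2 — prev None → EMPTY
3: bank 4 row 2 — prev 2 → HIT
4: bank 2 row 6 — prev 6 → HIT
5: bank 2 row 6 — prev 6 → HIT
6: bank 1 row 0 — prev None → EMPTY
7: bank 2 row 1 — prev 6 → CONFLICT
8: bank 3 row 3 — prev 3 → HIT
9: bank 2 row 1 — prev 1 → HIT
10: bank 2 row 1 — prev 1 → HIT
11: bank 3 row 3 — prev 3 → HIT
12: bank 2 row 1 — prev 1 → HIT
13: bank 1 row 1 — prev 0 → CONFLICT
14: bank 2 row 3 — prev 1 → CONFLICT
15: bank 2 row 2 — prev 3 → CONFLICT

TRACE = E,E,E,H,H,H,E,C,H,H,H,H,H,C,C,C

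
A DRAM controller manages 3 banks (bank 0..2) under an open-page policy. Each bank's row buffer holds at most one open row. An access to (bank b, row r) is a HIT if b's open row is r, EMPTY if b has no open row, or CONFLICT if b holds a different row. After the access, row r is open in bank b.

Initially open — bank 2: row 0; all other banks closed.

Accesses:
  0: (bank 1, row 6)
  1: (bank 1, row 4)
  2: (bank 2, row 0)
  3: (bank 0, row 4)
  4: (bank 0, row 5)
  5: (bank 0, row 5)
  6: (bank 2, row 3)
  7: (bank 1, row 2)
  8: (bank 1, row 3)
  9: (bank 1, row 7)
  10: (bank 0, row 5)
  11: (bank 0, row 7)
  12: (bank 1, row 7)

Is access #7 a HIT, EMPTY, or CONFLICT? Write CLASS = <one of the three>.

  [0] b1 r6: no row ⇒ E
  [1] b1 r4: had r6 ⇒ C
  [2] b2 r0: had r0 ⇒ H
  [3] b0 r4: no row ⇒ E
  [4] b0 r5: had r4 ⇒ C
  [5] b0 r5: had r5 ⇒ H
  [6] b2 r3: had r0 ⇒ C
  [7] b1 r2: had r4 ⇒ C
  [8] b1 r3: had r2 ⇒ C
  [9] b1 r7: had r3 ⇒ C
  [10] b0 r5: had r5 ⇒ H
  [11] b0 r7: had r5 ⇒ C
  [12] b1 r7: had r7 ⇒ H

CLASS = CONFLICT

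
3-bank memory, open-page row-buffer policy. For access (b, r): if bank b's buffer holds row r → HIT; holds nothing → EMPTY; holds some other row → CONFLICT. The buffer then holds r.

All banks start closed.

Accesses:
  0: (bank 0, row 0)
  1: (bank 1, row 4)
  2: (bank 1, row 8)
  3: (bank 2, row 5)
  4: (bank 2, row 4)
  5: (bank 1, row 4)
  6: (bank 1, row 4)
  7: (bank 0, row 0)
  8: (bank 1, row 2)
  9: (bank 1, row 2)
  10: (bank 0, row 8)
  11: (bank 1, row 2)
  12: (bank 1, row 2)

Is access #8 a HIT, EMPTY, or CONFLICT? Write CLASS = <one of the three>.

  [0] b0 r0: no row ⇒ E
  [1] b1 r4: no row ⇒ E
  [2] b1 r8: had r4 ⇒ C
  [3] b2 r5: no row ⇒ E
  [4] b2 r4: had r5 ⇒ C
  [5] b1 r4: had r8 ⇒ C
  [6] b1 r4: had r4 ⇒ H
  [7] b0 r0: had r0 ⇒ H
  [8] b1 r2: had r4 ⇒ C
  [9] b1 r2: had r2 ⇒ H
  [10] b0 r8: had r0 ⇒ C
  [11] b1 r2: had r2 ⇒ H
  [12] b1 r2: had r2 ⇒ H

CLASS = CONFLICT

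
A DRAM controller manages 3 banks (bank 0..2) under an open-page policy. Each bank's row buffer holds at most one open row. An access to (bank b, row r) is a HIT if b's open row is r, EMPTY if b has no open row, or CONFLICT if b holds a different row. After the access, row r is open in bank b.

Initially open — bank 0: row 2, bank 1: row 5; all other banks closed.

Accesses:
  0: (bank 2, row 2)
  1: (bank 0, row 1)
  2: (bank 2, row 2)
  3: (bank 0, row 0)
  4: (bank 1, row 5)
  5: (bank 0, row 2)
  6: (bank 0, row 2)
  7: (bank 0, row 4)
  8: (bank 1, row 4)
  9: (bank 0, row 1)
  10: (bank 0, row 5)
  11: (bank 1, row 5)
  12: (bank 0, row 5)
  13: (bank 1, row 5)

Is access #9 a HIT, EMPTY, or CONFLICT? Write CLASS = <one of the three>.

step 0: bank2 None->2 [EMPTY]
step 1: bank0 2->1 [CONFLICT]
step 2: bank2 2->2 [HIT]
step 3: bank0 1->0 [CONFLICT]
step 4: bank1 5->5 [HIT]
step 5: bank0 0->2 [CONFLICT]
step 6: bank0 2->2 [HIT]
step 7: bank0 2->4 [CONFLICT]
step 8: bank1 5->4 [CONFLICT]
step 9: bank0 4->1 [CONFLICT]
step 10: bank0 1->5 [CONFLICT]
step 11: bank1 4->5 [CONFLICT]
step 12: bank0 5->5 [HIT]
step 13: bank1 5->5 [HIT]

CLASS = CONFLICT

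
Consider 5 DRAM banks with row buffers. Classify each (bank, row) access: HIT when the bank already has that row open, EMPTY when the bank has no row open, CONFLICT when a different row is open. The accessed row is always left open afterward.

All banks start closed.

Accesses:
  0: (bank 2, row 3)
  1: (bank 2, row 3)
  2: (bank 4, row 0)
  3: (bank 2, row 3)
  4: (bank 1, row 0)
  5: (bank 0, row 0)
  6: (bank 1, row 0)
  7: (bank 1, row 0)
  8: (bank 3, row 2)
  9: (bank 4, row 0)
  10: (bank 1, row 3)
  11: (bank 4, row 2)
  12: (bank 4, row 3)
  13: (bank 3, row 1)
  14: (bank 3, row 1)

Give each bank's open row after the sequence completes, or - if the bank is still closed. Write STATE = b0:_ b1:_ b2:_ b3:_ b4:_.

STATE = b0:0 b1:3 b2:3 b3:1 b4:3

step 0: bank2 None->3 [EMPTY]
step 1: bank2 3->3 [HIT]
step 2: bank4 None->0 [EMPTY]
step 3: bank2 3->3 [HIT]
step 4: bank1 None->0 [EMPTY]
step 5: bank0 None->0 [EMPTY]
step 6: bank1 0->0 [HIT]
step 7: bank1 0->0 [HIT]
step 8: bank3 None->2 [EMPTY]
step 9: bank4 0->0 [HIT]
step 10: bank1 0->3 [CONFLICT]
step 11: bank4 0->2 [CONFLICT]
step 12: bank4 2->3 [CONFLICT]
step 13: bank3 2->1 [CONFLICT]
step 14: bank3 1->1 [HIT]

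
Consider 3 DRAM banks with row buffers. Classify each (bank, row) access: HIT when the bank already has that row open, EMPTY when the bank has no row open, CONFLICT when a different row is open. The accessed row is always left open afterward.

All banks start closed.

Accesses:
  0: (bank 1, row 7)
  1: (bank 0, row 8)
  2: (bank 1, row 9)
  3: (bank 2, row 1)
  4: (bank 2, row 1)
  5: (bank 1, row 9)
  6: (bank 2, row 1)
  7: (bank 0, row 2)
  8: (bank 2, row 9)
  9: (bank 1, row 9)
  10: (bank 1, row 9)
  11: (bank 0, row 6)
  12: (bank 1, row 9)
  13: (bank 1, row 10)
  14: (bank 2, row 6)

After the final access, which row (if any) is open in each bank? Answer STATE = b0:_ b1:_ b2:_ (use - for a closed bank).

0: bank 1 row 7 — prev None → EMPTY
1: bank 0 row 8 — prev None → EMPTY
2: bank 1 row 9 — prev 7 → CONFLICT
3: bank 2 row 1 — prev None → EMPTY
4: bank 2 row 1 — prev 1 → HIT
5: bank 1 row 9 — prev 9 → HIT
6: bank 2 row 1 — prev 1 → HIT
7: bank 0 row 2 — prev 8 → CONFLICT
8: bank 2 row 9 — prev 1 → CONFLICT
9: bank 1 row 9 — prev 9 → HIT
10: bank 1 row 9 — prev 9 → HIT
11: bank 0 row 6 — prev 2 → CONFLICT
12: bank 1 row 9 — prev 9 → HIT
13: bank 1 row 10 — prev 9 → CONFLICT
14: bank 2 row 6 — prev 9 → CONFLICT

STATE = b0:6 b1:10 b2:6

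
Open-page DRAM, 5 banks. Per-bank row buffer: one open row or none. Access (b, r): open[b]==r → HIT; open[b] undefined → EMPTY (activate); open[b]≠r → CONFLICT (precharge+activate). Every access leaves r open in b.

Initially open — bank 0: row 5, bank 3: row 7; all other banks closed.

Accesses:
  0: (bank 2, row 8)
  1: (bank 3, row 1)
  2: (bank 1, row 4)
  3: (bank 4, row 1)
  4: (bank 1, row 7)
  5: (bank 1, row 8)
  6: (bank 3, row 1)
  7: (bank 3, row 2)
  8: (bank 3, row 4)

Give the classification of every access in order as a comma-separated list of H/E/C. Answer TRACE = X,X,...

TRACE = E,C,E,E,C,C,H,C,C

#0 (2,8) E
#1 (3,1) C  (was 7)
#2 (1,4) E
#3 (4,1) E
#4 (1,7) C  (was 4)
#5 (1,8) C  (was 7)
#6 (3,1) H  (was 1)
#7 (3,2) C  (was 1)
#8 (3,4) C  (was 2)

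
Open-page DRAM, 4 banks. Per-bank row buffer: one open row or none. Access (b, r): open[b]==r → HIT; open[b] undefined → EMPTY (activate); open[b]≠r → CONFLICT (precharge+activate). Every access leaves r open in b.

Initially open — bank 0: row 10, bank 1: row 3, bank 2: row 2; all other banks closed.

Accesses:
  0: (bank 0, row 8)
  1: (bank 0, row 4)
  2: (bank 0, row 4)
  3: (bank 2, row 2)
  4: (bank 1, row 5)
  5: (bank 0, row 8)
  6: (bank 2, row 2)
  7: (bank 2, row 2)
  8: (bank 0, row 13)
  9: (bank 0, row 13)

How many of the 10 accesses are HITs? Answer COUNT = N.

  [0] b0 r8: had r10 ⇒ C
  [1] b0 r4: had r8 ⇒ C
  [2] b0 r4: had r4 ⇒ H
  [3] b2 r2: had r2 ⇒ H
  [4] b1 r5: had r3 ⇒ C
  [5] b0 r8: had r4 ⇒ C
  [6] b2 r2: had r2 ⇒ H
  [7] b2 r2: had r2 ⇒ H
  [8] b0 r13: had r8 ⇒ C
  [9] b0 r13: had r13 ⇒ H

COUNT = 5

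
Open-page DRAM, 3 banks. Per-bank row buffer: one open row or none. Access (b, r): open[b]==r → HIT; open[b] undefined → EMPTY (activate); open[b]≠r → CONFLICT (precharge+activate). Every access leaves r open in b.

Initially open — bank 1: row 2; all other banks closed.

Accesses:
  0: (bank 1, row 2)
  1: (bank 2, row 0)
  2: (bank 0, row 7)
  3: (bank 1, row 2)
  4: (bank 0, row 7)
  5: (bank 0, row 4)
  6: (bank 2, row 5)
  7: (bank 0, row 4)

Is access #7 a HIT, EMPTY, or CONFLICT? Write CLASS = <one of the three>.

CLASS = HIT

  [0] b1 r2: had r2 ⇒ H
  [1] b2 r0: no row ⇒ E
  [2] b0 r7: no row ⇒ E
  [3] b1 r2: had r2 ⇒ H
  [4] b0 r7: had r7 ⇒ H
  [5] b0 r4: had r7 ⇒ C
  [6] b2 r5: had r0 ⇒ C
  [7] b0 r4: had r4 ⇒ H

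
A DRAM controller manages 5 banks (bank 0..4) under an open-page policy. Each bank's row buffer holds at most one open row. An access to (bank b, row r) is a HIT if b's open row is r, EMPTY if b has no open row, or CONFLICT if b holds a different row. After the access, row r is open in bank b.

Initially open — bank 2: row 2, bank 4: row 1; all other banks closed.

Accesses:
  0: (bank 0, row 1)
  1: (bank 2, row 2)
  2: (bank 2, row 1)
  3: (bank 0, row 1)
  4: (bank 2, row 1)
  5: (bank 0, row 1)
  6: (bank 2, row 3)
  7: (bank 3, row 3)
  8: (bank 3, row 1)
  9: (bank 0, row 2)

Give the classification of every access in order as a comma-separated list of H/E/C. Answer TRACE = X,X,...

  [0] b0 r1: no row ⇒ E
  [1] b2 r2: had r2 ⇒ H
  [2] b2 r1: had r2 ⇒ C
  [3] b0 r1: had r1 ⇒ H
  [4] b2 r1: had r1 ⇒ H
  [5] b0 r1: had r1 ⇒ H
  [6] b2 r3: had r1 ⇒ C
  [7] b3 r3: no row ⇒ E
  [8] b3 r1: had r3 ⇒ C
  [9] b0 r2: had r1 ⇒ C

TRACE = E,H,C,H,H,H,C,E,C,C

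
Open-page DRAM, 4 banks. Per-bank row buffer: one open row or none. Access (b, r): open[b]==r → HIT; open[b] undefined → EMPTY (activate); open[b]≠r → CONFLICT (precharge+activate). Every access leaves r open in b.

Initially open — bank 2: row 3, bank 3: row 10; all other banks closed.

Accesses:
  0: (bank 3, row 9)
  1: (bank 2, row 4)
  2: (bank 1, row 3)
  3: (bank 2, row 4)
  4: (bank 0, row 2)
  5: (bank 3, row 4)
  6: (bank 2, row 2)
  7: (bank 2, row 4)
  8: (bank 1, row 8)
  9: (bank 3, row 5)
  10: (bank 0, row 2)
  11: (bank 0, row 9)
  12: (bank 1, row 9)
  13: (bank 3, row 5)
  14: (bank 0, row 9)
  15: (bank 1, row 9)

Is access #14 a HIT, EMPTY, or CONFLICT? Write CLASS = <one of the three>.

#0 (3,9) C  (was 10)
#1 (2,4) C  (was 3)
#2 (1,3) E
#3 (2,4) H  (was 4)
#4 (0,2) E
#5 (3,4) C  (was 9)
#6 (2,2) C  (was 4)
#7 (2,4) C  (was 2)
#8 (1,8) C  (was 3)
#9 (3,5) C  (was 4)
#10 (0,2) H  (was 2)
#11 (0,9) C  (was 2)
#12 (1,9) C  (was 8)
#13 (3,5) H  (was 5)
#14 (0,9) H  (was 9)
#15 (1,9) H  (was 9)

CLASS = HIT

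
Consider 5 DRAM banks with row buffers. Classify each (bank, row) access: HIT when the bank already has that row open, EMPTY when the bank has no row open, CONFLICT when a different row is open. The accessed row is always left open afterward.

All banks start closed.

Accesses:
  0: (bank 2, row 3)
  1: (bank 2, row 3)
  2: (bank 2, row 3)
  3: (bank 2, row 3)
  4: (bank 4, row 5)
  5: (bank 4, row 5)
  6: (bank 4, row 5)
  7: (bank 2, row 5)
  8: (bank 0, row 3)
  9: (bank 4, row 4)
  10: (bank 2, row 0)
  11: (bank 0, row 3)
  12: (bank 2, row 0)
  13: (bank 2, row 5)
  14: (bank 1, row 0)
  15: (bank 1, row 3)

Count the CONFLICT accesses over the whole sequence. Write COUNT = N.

COUNT = 5

  [0] b2 r3: no row ⇒ E
  [1] b2 r3: had r3 ⇒ H
  [2] b2 r3: had r3 ⇒ H
  [3] b2 r3: had r3 ⇒ H
  [4] b4 r5: no row ⇒ E
  [5] b4 r5: had r5 ⇒ H
  [6] b4 r5: had r5 ⇒ H
  [7] b2 r5: had r3 ⇒ C
  [8] b0 r3: no row ⇒ E
  [9] b4 r4: had r5 ⇒ C
  [10] b2 r0: had r5 ⇒ C
  [11] b0 r3: had r3 ⇒ H
  [12] b2 r0: had r0 ⇒ H
  [13] b2 r5: had r0 ⇒ C
  [14] b1 r0: no row ⇒ E
  [15] b1 r3: had r0 ⇒ C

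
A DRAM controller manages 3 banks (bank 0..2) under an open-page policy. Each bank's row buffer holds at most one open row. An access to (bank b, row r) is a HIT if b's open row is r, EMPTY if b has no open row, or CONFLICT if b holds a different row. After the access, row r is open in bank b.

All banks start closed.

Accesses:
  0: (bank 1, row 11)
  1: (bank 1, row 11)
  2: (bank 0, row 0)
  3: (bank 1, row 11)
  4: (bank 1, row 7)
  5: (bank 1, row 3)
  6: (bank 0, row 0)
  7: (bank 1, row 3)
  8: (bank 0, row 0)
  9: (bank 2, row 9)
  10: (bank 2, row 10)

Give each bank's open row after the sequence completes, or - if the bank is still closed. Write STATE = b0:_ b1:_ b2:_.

step 0: bank1 None->11 [EMPTY]
step 1: bank1 11->11 [HIT]
step 2: bank0 None->0 [EMPTY]
step 3: bank1 11->11 [HIT]
step 4: bank1 11->7 [CONFLICT]
step 5: bank1 7->3 [CONFLICT]
step 6: bank0 0->0 [HIT]
step 7: bank1 3->3 [HIT]
step 8: bank0 0->0 [HIT]
step 9: bank2 None->9 [EMPTY]
step 10: bank2 9->10 [CONFLICT]

STATE = b0:0 b1:3 b2:10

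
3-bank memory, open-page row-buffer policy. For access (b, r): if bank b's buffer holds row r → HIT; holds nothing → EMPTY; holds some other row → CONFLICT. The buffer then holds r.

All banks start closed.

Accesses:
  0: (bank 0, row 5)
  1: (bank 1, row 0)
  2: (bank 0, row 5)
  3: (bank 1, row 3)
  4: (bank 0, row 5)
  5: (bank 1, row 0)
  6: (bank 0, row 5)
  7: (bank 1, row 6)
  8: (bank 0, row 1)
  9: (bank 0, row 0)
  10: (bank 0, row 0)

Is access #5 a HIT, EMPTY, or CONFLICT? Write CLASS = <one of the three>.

step 0: bank0 None->5 [EMPTY]
step 1: bank1 None->0 [EMPTY]
step 2: bank0 5->5 [HIT]
step 3: bank1 0->3 [CONFLICT]
step 4: bank0 5->5 [HIT]
step 5: bank1 3->0 [CONFLICT]
step 6: bank0 5->5 [HIT]
step 7: bank1 0->6 [CONFLICT]
step 8: bank0 5->1 [CONFLICT]
step 9: bank0 1->0 [CONFLICT]
step 10: bank0 0->0 [HIT]

CLASS = CONFLICT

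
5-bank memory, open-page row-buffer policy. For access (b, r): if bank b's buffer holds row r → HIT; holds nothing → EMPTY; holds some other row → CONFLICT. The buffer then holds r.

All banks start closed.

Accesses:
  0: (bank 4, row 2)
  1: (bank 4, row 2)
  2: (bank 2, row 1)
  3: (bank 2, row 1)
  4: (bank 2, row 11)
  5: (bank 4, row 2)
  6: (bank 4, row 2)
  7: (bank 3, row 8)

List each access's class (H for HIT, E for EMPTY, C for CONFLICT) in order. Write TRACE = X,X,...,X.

  [0] b4 r2: no row ⇒ E
  [1] b4 r2: had r2 ⇒ H
  [2] b2 r1: no row ⇒ E
  [3] b2 r1: had r1 ⇒ H
  [4] b2 r11: had r1 ⇒ C
  [5] b4 r2: had r2 ⇒ H
  [6] b4 r2: had r2 ⇒ H
  [7] b3 r8: no row ⇒ E

TRACE = E,H,E,H,C,H,H,E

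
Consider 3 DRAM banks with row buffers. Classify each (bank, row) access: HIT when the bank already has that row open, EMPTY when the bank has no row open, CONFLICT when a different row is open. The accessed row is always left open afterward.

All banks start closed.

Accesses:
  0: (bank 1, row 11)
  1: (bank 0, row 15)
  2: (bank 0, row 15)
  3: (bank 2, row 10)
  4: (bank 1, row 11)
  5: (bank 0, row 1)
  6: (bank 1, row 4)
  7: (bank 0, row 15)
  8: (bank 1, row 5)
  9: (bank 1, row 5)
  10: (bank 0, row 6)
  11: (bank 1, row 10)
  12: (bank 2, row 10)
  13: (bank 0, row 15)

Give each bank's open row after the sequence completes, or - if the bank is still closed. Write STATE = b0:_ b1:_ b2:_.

step 0: bank1 None->11 [EMPTY]
step 1: bank0 None->15 [EMPTY]
step 2: bank0 15->15 [HIT]
step 3: bank2 None->10 [EMPTY]
step 4: bank1 11->11 [HIT]
step 5: bank0 15->1 [CONFLICT]
step 6: bank1 11->4 [CONFLICT]
step 7: bank0 1->15 [CONFLICT]
step 8: bank1 4->5 [CONFLICT]
step 9: bank1 5->5 [HIT]
step 10: bank0 15->6 [CONFLICT]
step 11: bank1 5->10 [CONFLICT]
step 12: bank2 10->10 [HIT]
step 13: bank0 6->15 [CONFLICT]

STATE = b0:15 b1:10 b2:10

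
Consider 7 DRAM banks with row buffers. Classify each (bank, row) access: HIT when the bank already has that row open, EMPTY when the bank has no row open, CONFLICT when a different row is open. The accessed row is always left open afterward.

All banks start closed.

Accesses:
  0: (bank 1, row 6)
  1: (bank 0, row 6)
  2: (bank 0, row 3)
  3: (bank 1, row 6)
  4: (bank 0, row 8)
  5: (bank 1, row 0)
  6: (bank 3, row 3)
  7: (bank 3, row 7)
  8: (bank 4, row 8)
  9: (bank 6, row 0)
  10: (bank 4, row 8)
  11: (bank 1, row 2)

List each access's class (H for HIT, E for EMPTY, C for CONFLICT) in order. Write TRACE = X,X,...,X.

TRACE = E,E,C,H,C,C,E,C,E,E,H,C

  [0] b1 r6: no row ⇒ E
  [1] b0 r6: no row ⇒ E
  [2] b0 r3: had r6 ⇒ C
  [3] b1 r6: had r6 ⇒ H
  [4] b0 r8: had r3 ⇒ C
  [5] b1 r0: had r6 ⇒ C
  [6] b3 r3: no row ⇒ E
  [7] b3 r7: had r3 ⇒ C
  [8] b4 r8: no row ⇒ E
  [9] b6 r0: no row ⇒ E
  [10] b4 r8: had r8 ⇒ H
  [11] b1 r2: had r0 ⇒ C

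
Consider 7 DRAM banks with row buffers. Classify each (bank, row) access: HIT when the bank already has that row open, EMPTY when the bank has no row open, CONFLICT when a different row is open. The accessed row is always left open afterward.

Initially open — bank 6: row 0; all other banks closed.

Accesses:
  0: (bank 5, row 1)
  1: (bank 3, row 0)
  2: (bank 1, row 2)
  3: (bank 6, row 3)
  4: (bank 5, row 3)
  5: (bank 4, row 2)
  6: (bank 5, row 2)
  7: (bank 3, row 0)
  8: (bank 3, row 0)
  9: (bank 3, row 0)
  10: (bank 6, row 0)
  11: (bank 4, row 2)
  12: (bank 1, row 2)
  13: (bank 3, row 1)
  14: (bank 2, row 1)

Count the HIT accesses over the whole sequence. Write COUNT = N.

  [0] b5 r1: no row ⇒ E
  [1] b3 r0: no row ⇒ E
  [2] b1 r2: no row ⇒ E
  [3] b6 r3: had r0 ⇒ C
  [4] b5 r3: had r1 ⇒ C
  [5] b4 r2: no row ⇒ E
  [6] b5 r2: had r3 ⇒ C
  [7] b3 r0: had r0 ⇒ H
  [8] b3 r0: had r0 ⇒ H
  [9] b3 r0: had r0 ⇒ H
  [10] b6 r0: had r3 ⇒ C
  [11] b4 r2: had r2 ⇒ H
  [12] b1 r2: had r2 ⇒ H
  [13] b3 r1: had r0 ⇒ C
  [14] b2 r1: no row ⇒ E

COUNT = 5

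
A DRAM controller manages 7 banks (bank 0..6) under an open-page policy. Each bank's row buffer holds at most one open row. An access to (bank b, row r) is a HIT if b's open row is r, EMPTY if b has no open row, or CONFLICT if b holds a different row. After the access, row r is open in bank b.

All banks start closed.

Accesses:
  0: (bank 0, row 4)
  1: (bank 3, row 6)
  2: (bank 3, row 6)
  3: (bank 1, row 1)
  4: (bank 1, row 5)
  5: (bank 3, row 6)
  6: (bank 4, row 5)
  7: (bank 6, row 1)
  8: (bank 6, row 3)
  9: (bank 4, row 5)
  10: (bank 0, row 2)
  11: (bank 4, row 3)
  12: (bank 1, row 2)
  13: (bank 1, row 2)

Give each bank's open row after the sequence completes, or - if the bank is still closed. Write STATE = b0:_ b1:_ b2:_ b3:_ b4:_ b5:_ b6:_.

  [0] b0 r4: no row ⇒ E
  [1] b3 r6: no row ⇒ E
  [2] b3 r6: had r6 ⇒ H
  [3] b1 r1: no row ⇒ E
  [4] b1 r5: had r1 ⇒ C
  [5] b3 r6: had r6 ⇒ H
  [6] b4 r5: no row ⇒ E
  [7] b6 r1: no row ⇒ E
  [8] b6 r3: had r1 ⇒ C
  [9] b4 r5: had r5 ⇒ H
  [10] b0 r2: had r4 ⇒ C
  [11] b4 r3: had r5 ⇒ C
  [12] b1 r2: had r5 ⇒ C
  [13] b1 r2: had r2 ⇒ H

STATE = b0:2 b1:2 b2:- b3:6 b4:3 b5:- b6:3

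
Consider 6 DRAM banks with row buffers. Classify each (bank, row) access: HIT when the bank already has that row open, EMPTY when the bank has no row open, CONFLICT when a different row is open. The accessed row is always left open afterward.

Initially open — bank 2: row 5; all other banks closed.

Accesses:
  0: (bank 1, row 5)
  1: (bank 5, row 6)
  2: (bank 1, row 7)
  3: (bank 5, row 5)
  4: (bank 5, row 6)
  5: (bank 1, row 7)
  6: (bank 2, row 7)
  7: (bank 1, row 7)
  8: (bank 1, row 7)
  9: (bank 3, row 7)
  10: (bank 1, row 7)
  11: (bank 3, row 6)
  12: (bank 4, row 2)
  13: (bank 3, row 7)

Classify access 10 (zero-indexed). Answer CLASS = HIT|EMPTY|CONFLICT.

CLASS = HIT

0: bank 1 row 5 — prev None → EMPTY
1: bank 5 row 6 — prev None → EMPTY
2: bank 1 row 7 — prev 5 → CONFLICT
3: bank 5 row 5 — prev 6 → CONFLICT
4: bank 5 row 6 — prev 5 → CONFLICT
5: bank 1 row 7 — prev 7 → HIT
6: bank 2 row 7 — prev 5 → CONFLICT
7: bank 1 row 7 — prev 7 → HIT
8: bank 1 row 7 — prev 7 → HIT
9: bank 3 row 7 — prev None → EMPTY
10: bank 1 row 7 — prev 7 → HIT
11: bank 3 row 6 — prev 7 → CONFLICT
12: bank 4 row 2 — prev None → EMPTY
13: bank 3 row 7 — prev 6 → CONFLICT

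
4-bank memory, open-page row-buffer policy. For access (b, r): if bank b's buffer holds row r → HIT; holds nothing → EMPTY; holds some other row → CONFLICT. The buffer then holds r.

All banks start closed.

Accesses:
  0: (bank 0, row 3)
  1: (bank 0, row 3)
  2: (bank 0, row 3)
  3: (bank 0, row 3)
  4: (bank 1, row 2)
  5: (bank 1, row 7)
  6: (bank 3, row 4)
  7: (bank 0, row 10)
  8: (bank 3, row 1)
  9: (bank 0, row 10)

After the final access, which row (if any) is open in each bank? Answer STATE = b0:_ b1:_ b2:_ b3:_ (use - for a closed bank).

step 0: bank0 None->3 [EMPTY]
step 1: bank0 3->3 [HIT]
step 2: bank0 3->3 [HIT]
step 3: bank0 3->3 [HIT]
step 4: bank1 None->2 [EMPTY]
step 5: bank1 2->7 [CONFLICT]
step 6: bank3 None->4 [EMPTY]
step 7: bank0 3->10 [CONFLICT]
step 8: bank3 4->1 [CONFLICT]
step 9: bank0 10->10 [HIT]

STATE = b0:10 b1:7 b2:- b3:1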